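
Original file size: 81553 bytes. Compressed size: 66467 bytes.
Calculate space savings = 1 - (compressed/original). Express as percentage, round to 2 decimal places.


ratio = compressed/original = 66467/81553 = 0.815016
savings = 1 - ratio = 1 - 0.815016 = 0.184984
as a percentage: 0.184984 * 100 = 18.5%

Space savings = 1 - 66467/81553 = 18.5%


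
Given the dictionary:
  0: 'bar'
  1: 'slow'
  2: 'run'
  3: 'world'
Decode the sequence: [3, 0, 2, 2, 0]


Look up each index in the dictionary:
  3 -> 'world'
  0 -> 'bar'
  2 -> 'run'
  2 -> 'run'
  0 -> 'bar'

Decoded: "world bar run run bar"


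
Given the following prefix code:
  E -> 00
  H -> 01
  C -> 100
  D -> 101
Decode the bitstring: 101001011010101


Decoding step by step:
Bits 101 -> D
Bits 00 -> E
Bits 101 -> D
Bits 101 -> D
Bits 01 -> H
Bits 01 -> H


Decoded message: DEDDHH


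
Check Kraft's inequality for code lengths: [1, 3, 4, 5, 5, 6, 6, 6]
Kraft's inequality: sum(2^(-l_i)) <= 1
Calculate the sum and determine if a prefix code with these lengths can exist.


Sum = 2^(-1) + 2^(-3) + 2^(-4) + 2^(-5) + 2^(-5) + 2^(-6) + 2^(-6) + 2^(-6)
    = 0.5 + 0.125 + 0.0625 + 0.03125 + 0.03125 + 0.015625 + 0.015625 + 0.015625
    = 51/64 = 0.796875
Since 0.796875 <= 1, Kraft's inequality IS satisfied.
A prefix code with these lengths CAN exist.

Kraft sum = 0.796875. Satisfied.


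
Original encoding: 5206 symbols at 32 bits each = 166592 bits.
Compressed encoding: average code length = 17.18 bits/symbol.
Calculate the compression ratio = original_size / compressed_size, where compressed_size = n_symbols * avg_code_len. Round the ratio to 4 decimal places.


original_size = n_symbols * orig_bits = 5206 * 32 = 166592 bits
compressed_size = n_symbols * avg_code_len = 5206 * 17.18 = 89439.08 bits
ratio = original_size / compressed_size = 166592 / 89439.08 = 1.8626

Compression ratio = 1.8626


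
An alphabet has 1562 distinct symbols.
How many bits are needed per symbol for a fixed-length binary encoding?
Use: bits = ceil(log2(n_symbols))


log2(1562) = 10.6092
Bracket: 2^10 = 1024 < 1562 <= 2^11 = 2048
So ceil(log2(1562)) = 11

bits = ceil(log2(1562)) = ceil(10.6092) = 11 bits


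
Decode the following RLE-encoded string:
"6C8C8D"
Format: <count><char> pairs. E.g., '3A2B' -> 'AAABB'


Expanding each <count><char> pair:
  6C -> 'CCCCCC'
  8C -> 'CCCCCCCC'
  8D -> 'DDDDDDDD'

Decoded = CCCCCCCCCCCCCCDDDDDDDD


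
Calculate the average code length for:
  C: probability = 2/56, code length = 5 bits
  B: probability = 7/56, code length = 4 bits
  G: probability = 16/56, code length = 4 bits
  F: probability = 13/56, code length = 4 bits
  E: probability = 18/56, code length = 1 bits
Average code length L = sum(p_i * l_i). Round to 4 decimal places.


Weighted contributions p_i * l_i:
  C: (2/56) * 5 = 10/56
  B: (7/56) * 4 = 28/56
  G: (16/56) * 4 = 64/56
  F: (13/56) * 4 = 52/56
  E: (18/56) * 1 = 18/56
Sum = (10 + 28 + 64 + 52 + 18)/56 = 172/56

L = 172/56 = 3.0714 bits/symbol


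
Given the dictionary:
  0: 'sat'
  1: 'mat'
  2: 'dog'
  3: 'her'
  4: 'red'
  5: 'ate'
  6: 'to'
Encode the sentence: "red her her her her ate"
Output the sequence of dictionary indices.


Look up each word in the dictionary:
  'red' -> 4
  'her' -> 3
  'her' -> 3
  'her' -> 3
  'her' -> 3
  'ate' -> 5

Encoded: [4, 3, 3, 3, 3, 5]


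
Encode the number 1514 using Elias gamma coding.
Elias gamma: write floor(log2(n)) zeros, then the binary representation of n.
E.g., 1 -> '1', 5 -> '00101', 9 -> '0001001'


num_bits = floor(log2(1514)) + 1 = 11
leading_zeros = num_bits - 1 = 10
binary(1514) = 10111101010

Elias gamma(1514) = '0000000000' + '10111101010' = 000000000010111101010 (21 bits)


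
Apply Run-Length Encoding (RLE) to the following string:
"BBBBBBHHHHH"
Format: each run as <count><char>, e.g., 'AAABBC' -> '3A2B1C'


Scanning runs left to right:
  i=0: run of 'B' x 6 -> '6B'
  i=6: run of 'H' x 5 -> '5H'

RLE = 6B5H


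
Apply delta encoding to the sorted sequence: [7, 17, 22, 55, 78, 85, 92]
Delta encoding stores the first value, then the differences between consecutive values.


First value: 7
Deltas:
  17 - 7 = 10
  22 - 17 = 5
  55 - 22 = 33
  78 - 55 = 23
  85 - 78 = 7
  92 - 85 = 7


Delta encoded: [7, 10, 5, 33, 23, 7, 7]


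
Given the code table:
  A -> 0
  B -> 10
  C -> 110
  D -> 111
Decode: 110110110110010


Decoding:
110 -> C
110 -> C
110 -> C
110 -> C
0 -> A
10 -> B


Result: CCCCAB


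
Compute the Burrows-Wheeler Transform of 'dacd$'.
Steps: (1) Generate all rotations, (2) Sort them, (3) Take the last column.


Rotations (sorted):
  0: $dacd -> last char: d
  1: acd$d -> last char: d
  2: cd$da -> last char: a
  3: d$dac -> last char: c
  4: dacd$ -> last char: $


BWT = ddac$


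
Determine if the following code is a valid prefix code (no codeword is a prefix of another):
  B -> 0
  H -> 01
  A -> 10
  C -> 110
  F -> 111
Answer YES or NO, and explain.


Checking each pair (does one codeword prefix another?):
  B='0' vs H='01': prefix -- VIOLATION

NO -- this is NOT a valid prefix code. B (0) is a prefix of H (01).


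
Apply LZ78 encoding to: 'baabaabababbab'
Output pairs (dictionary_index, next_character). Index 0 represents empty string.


LZ78 encoding steps:
Dictionary: {0: ''}
Step 1: w='' (idx 0), next='b' -> output (0, 'b'), add 'b' as idx 1
Step 2: w='' (idx 0), next='a' -> output (0, 'a'), add 'a' as idx 2
Step 3: w='a' (idx 2), next='b' -> output (2, 'b'), add 'ab' as idx 3
Step 4: w='a' (idx 2), next='a' -> output (2, 'a'), add 'aa' as idx 4
Step 5: w='b' (idx 1), next='a' -> output (1, 'a'), add 'ba' as idx 5
Step 6: w='ba' (idx 5), next='b' -> output (5, 'b'), add 'bab' as idx 6
Step 7: w='bab' (idx 6), end of input -> output (6, '')


Encoded: [(0, 'b'), (0, 'a'), (2, 'b'), (2, 'a'), (1, 'a'), (5, 'b'), (6, '')]


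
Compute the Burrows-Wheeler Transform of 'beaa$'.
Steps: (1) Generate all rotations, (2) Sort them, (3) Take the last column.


Rotations (sorted):
  0: $beaa -> last char: a
  1: a$bea -> last char: a
  2: aa$be -> last char: e
  3: beaa$ -> last char: $
  4: eaa$b -> last char: b


BWT = aae$b


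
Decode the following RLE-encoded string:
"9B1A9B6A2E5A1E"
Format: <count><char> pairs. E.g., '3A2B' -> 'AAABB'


Expanding each <count><char> pair:
  9B -> 'BBBBBBBBB'
  1A -> 'A'
  9B -> 'BBBBBBBBB'
  6A -> 'AAAAAA'
  2E -> 'EE'
  5A -> 'AAAAA'
  1E -> 'E'

Decoded = BBBBBBBBBABBBBBBBBBAAAAAAEEAAAAAE


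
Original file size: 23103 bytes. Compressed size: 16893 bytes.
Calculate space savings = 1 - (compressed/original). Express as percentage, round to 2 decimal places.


ratio = compressed/original = 16893/23103 = 0.731204
savings = 1 - ratio = 1 - 0.731204 = 0.268796
as a percentage: 0.268796 * 100 = 26.88%

Space savings = 1 - 16893/23103 = 26.88%


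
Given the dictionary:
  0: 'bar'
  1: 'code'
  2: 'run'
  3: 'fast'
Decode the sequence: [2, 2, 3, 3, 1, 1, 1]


Look up each index in the dictionary:
  2 -> 'run'
  2 -> 'run'
  3 -> 'fast'
  3 -> 'fast'
  1 -> 'code'
  1 -> 'code'
  1 -> 'code'

Decoded: "run run fast fast code code code"


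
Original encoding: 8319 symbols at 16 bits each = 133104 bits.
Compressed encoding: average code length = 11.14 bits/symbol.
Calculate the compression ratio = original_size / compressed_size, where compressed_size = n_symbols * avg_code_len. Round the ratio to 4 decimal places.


original_size = n_symbols * orig_bits = 8319 * 16 = 133104 bits
compressed_size = n_symbols * avg_code_len = 8319 * 11.14 = 92673.66 bits
ratio = original_size / compressed_size = 133104 / 92673.66 = 1.4363

Compression ratio = 1.4363


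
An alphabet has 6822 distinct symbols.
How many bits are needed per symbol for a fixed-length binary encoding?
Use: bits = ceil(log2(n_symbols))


log2(6822) = 12.736
Bracket: 2^12 = 4096 < 6822 <= 2^13 = 8192
So ceil(log2(6822)) = 13

bits = ceil(log2(6822)) = ceil(12.736) = 13 bits


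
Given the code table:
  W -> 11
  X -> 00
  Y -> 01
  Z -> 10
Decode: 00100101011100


Decoding:
00 -> X
10 -> Z
01 -> Y
01 -> Y
01 -> Y
11 -> W
00 -> X


Result: XZYYYWX


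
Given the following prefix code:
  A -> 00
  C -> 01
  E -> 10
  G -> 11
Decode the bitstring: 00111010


Decoding step by step:
Bits 00 -> A
Bits 11 -> G
Bits 10 -> E
Bits 10 -> E


Decoded message: AGEE


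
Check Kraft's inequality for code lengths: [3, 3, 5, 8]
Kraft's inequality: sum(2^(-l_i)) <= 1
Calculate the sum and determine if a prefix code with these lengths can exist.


Sum = 2^(-3) + 2^(-3) + 2^(-5) + 2^(-8)
    = 0.125 + 0.125 + 0.03125 + 0.00390625
    = 73/256 = 0.28515625
Since 0.28515625 <= 1, Kraft's inequality IS satisfied.
A prefix code with these lengths CAN exist.

Kraft sum = 0.28515625. Satisfied.


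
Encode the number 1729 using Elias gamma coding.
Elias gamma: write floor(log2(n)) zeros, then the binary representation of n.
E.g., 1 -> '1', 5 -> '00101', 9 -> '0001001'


num_bits = floor(log2(1729)) + 1 = 11
leading_zeros = num_bits - 1 = 10
binary(1729) = 11011000001

Elias gamma(1729) = '0000000000' + '11011000001' = 000000000011011000001 (21 bits)


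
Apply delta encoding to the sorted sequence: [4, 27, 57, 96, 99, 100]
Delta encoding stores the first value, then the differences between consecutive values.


First value: 4
Deltas:
  27 - 4 = 23
  57 - 27 = 30
  96 - 57 = 39
  99 - 96 = 3
  100 - 99 = 1


Delta encoded: [4, 23, 30, 39, 3, 1]


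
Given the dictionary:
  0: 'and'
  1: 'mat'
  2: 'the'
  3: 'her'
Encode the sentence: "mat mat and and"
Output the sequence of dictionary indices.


Look up each word in the dictionary:
  'mat' -> 1
  'mat' -> 1
  'and' -> 0
  'and' -> 0

Encoded: [1, 1, 0, 0]


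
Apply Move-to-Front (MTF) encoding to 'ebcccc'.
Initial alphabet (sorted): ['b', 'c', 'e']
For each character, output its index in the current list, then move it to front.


MTF encoding:
'e': index 2 in ['b', 'c', 'e'] -> ['e', 'b', 'c']
'b': index 1 in ['e', 'b', 'c'] -> ['b', 'e', 'c']
'c': index 2 in ['b', 'e', 'c'] -> ['c', 'b', 'e']
'c': index 0 in ['c', 'b', 'e'] -> ['c', 'b', 'e']
'c': index 0 in ['c', 'b', 'e'] -> ['c', 'b', 'e']
'c': index 0 in ['c', 'b', 'e'] -> ['c', 'b', 'e']


Output: [2, 1, 2, 0, 0, 0]


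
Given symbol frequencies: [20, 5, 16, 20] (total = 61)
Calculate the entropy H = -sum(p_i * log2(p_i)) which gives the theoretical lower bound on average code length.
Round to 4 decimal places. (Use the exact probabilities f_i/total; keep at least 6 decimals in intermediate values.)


Per-symbol terms -p_i * log2(p_i) with p_i = f_i/61:
  p = 20/61 = 0.327869: log2(p) = -1.608809, -p*log2(p) = 0.527478
  p = 5/61 = 0.081967: log2(p) = -3.608809, -p*log2(p) = 0.295804
  p = 16/61 = 0.262295: log2(p) = -1.930737, -p*log2(p) = 0.506423
  p = 20/61 = 0.327869: log2(p) = -1.608809, -p*log2(p) = 0.527478
H = 0.527478 + 0.295804 + 0.506423 + 0.527478 = 1.857183

H = 1.8572 bits/symbol


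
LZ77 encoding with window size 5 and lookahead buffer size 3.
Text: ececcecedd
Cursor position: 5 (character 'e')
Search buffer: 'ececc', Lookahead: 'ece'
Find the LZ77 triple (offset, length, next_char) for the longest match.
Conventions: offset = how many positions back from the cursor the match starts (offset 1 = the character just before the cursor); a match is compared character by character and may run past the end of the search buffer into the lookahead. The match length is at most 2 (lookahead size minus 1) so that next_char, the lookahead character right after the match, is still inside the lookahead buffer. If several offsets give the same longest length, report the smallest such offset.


Try each offset into the search buffer:
  offset=1 (pos 4, char 'c'): match length 0
  offset=2 (pos 3, char 'c'): match length 0
  offset=3 (pos 2, char 'e'): match length 2
  offset=4 (pos 1, char 'c'): match length 0
  offset=5 (pos 0, char 'e'): match length 2
Longest match has length 2, found at offsets 3, 5; take the smallest, offset 3.
next_char = character at position 5 + 2 = 7 -> 'e'

Best match: offset=3, length=2 (matching 'ec' starting at position 2)
LZ77 triple: (3, 2, 'e')


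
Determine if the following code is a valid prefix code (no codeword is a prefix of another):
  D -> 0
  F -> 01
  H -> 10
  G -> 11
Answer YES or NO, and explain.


Checking each pair (does one codeword prefix another?):
  D='0' vs F='01': prefix -- VIOLATION

NO -- this is NOT a valid prefix code. D (0) is a prefix of F (01).


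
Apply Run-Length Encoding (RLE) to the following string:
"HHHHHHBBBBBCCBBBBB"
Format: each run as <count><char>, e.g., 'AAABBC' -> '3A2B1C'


Scanning runs left to right:
  i=0: run of 'H' x 6 -> '6H'
  i=6: run of 'B' x 5 -> '5B'
  i=11: run of 'C' x 2 -> '2C'
  i=13: run of 'B' x 5 -> '5B'

RLE = 6H5B2C5B


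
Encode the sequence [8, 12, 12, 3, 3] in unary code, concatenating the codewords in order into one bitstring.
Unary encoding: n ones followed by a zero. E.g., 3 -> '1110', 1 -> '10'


Encode each number as n ones followed by a terminating 0:
  8 -> 111111110 (9 bits)
  12 -> 1111111111110 (13 bits)
  12 -> 1111111111110 (13 bits)
  3 -> 1110 (4 bits)
  3 -> 1110 (4 bits)
Total length = 9 + 13 + 13 + 4 + 4 = 43 bits.

Unary([8, 12, 12, 3, 3]) = 1111111101111111111110111111111111011101110 (43 bits)


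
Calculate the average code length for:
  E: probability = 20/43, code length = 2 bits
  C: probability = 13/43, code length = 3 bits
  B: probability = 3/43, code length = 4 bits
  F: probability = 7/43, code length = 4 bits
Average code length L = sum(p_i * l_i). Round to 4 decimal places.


Weighted contributions p_i * l_i:
  E: (20/43) * 2 = 40/43
  C: (13/43) * 3 = 39/43
  B: (3/43) * 4 = 12/43
  F: (7/43) * 4 = 28/43
Sum = (40 + 39 + 12 + 28)/43 = 119/43

L = 119/43 = 2.7674 bits/symbol


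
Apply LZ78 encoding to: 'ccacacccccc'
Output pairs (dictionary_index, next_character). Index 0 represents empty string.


LZ78 encoding steps:
Dictionary: {0: ''}
Step 1: w='' (idx 0), next='c' -> output (0, 'c'), add 'c' as idx 1
Step 2: w='c' (idx 1), next='a' -> output (1, 'a'), add 'ca' as idx 2
Step 3: w='ca' (idx 2), next='c' -> output (2, 'c'), add 'cac' as idx 3
Step 4: w='c' (idx 1), next='c' -> output (1, 'c'), add 'cc' as idx 4
Step 5: w='cc' (idx 4), next='c' -> output (4, 'c'), add 'ccc' as idx 5


Encoded: [(0, 'c'), (1, 'a'), (2, 'c'), (1, 'c'), (4, 'c')]


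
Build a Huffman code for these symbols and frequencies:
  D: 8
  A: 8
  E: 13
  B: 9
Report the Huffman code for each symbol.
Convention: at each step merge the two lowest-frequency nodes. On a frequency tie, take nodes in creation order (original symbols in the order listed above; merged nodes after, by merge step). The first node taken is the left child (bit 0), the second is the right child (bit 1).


Huffman tree construction:
Step 1: Merge D(8) + A(8) = 16
Step 2: Merge B(9) + E(13) = 22
Step 3: Merge (D+A)(16) + (B+E)(22) = 38
Read each symbol's code off the tree from the root (left child = 0, right child = 1).

Codes:
  D: 00 (length 2)
  A: 01 (length 2)
  E: 11 (length 2)
  B: 10 (length 2)
Average code length: 76/38 = 2.0000 bits/symbol


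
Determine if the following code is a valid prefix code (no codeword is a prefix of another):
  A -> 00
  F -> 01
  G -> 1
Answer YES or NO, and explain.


Checking each pair (does one codeword prefix another?):
  A='00' vs F='01': no prefix
  A='00' vs G='1': no prefix
  F='01' vs A='00': no prefix
  F='01' vs G='1': no prefix
  G='1' vs A='00': no prefix
  G='1' vs F='01': no prefix
No violation found over all pairs.

YES -- this is a valid prefix code. No codeword is a prefix of any other codeword.


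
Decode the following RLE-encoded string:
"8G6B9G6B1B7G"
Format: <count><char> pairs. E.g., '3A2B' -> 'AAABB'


Expanding each <count><char> pair:
  8G -> 'GGGGGGGG'
  6B -> 'BBBBBB'
  9G -> 'GGGGGGGGG'
  6B -> 'BBBBBB'
  1B -> 'B'
  7G -> 'GGGGGGG'

Decoded = GGGGGGGGBBBBBBGGGGGGGGGBBBBBBBGGGGGGG


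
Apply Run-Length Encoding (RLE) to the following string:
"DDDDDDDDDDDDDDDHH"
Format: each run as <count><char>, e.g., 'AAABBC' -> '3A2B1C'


Scanning runs left to right:
  i=0: run of 'D' x 15 -> '15D'
  i=15: run of 'H' x 2 -> '2H'

RLE = 15D2H


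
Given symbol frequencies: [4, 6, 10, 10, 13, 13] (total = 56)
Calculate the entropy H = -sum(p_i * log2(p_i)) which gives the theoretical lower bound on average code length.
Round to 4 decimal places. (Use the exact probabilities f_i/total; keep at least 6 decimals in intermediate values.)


Per-symbol terms -p_i * log2(p_i) with p_i = f_i/56:
  p = 4/56 = 0.071429: log2(p) = -3.807355, -p*log2(p) = 0.271954
  p = 6/56 = 0.107143: log2(p) = -3.222392, -p*log2(p) = 0.345256
  p = 10/56 = 0.178571: log2(p) = -2.485427, -p*log2(p) = 0.443826
  p = 10/56 = 0.178571: log2(p) = -2.485427, -p*log2(p) = 0.443826
  p = 13/56 = 0.232143: log2(p) = -2.106915, -p*log2(p) = 0.489105
  p = 13/56 = 0.232143: log2(p) = -2.106915, -p*log2(p) = 0.489105
H = 0.271954 + 0.345256 + 0.443826 + 0.443826 + 0.489105 + 0.489105 = 2.483072

H = 2.4831 bits/symbol


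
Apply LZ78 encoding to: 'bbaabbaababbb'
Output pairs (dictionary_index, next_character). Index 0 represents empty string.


LZ78 encoding steps:
Dictionary: {0: ''}
Step 1: w='' (idx 0), next='b' -> output (0, 'b'), add 'b' as idx 1
Step 2: w='b' (idx 1), next='a' -> output (1, 'a'), add 'ba' as idx 2
Step 3: w='' (idx 0), next='a' -> output (0, 'a'), add 'a' as idx 3
Step 4: w='b' (idx 1), next='b' -> output (1, 'b'), add 'bb' as idx 4
Step 5: w='a' (idx 3), next='a' -> output (3, 'a'), add 'aa' as idx 5
Step 6: w='ba' (idx 2), next='b' -> output (2, 'b'), add 'bab' as idx 6
Step 7: w='bb' (idx 4), end of input -> output (4, '')


Encoded: [(0, 'b'), (1, 'a'), (0, 'a'), (1, 'b'), (3, 'a'), (2, 'b'), (4, '')]


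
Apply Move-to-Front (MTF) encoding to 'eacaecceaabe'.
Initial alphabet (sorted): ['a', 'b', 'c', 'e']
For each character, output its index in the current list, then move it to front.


MTF encoding:
'e': index 3 in ['a', 'b', 'c', 'e'] -> ['e', 'a', 'b', 'c']
'a': index 1 in ['e', 'a', 'b', 'c'] -> ['a', 'e', 'b', 'c']
'c': index 3 in ['a', 'e', 'b', 'c'] -> ['c', 'a', 'e', 'b']
'a': index 1 in ['c', 'a', 'e', 'b'] -> ['a', 'c', 'e', 'b']
'e': index 2 in ['a', 'c', 'e', 'b'] -> ['e', 'a', 'c', 'b']
'c': index 2 in ['e', 'a', 'c', 'b'] -> ['c', 'e', 'a', 'b']
'c': index 0 in ['c', 'e', 'a', 'b'] -> ['c', 'e', 'a', 'b']
'e': index 1 in ['c', 'e', 'a', 'b'] -> ['e', 'c', 'a', 'b']
'a': index 2 in ['e', 'c', 'a', 'b'] -> ['a', 'e', 'c', 'b']
'a': index 0 in ['a', 'e', 'c', 'b'] -> ['a', 'e', 'c', 'b']
'b': index 3 in ['a', 'e', 'c', 'b'] -> ['b', 'a', 'e', 'c']
'e': index 2 in ['b', 'a', 'e', 'c'] -> ['e', 'b', 'a', 'c']


Output: [3, 1, 3, 1, 2, 2, 0, 1, 2, 0, 3, 2]


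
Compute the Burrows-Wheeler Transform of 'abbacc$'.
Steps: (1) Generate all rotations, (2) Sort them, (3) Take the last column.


Rotations (sorted):
  0: $abbacc -> last char: c
  1: abbacc$ -> last char: $
  2: acc$abb -> last char: b
  3: bacc$ab -> last char: b
  4: bbacc$a -> last char: a
  5: c$abbac -> last char: c
  6: cc$abba -> last char: a


BWT = c$bbaca


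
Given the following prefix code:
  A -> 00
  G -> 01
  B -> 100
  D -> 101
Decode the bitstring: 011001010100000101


Decoding step by step:
Bits 01 -> G
Bits 100 -> B
Bits 101 -> D
Bits 01 -> G
Bits 00 -> A
Bits 00 -> A
Bits 01 -> G
Bits 01 -> G


Decoded message: GBDGAAGG


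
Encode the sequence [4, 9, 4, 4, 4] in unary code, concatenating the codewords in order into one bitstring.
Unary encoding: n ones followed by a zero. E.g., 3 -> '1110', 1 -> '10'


Encode each number as n ones followed by a terminating 0:
  4 -> 11110 (5 bits)
  9 -> 1111111110 (10 bits)
  4 -> 11110 (5 bits)
  4 -> 11110 (5 bits)
  4 -> 11110 (5 bits)
Total length = 5 + 10 + 5 + 5 + 5 = 30 bits.

Unary([4, 9, 4, 4, 4]) = 111101111111110111101111011110 (30 bits)


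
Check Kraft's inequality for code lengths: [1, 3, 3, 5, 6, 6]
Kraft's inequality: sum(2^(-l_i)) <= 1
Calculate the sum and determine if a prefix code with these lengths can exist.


Sum = 2^(-1) + 2^(-3) + 2^(-3) + 2^(-5) + 2^(-6) + 2^(-6)
    = 0.5 + 0.125 + 0.125 + 0.03125 + 0.015625 + 0.015625
    = 52/64 = 0.8125
Since 0.8125 <= 1, Kraft's inequality IS satisfied.
A prefix code with these lengths CAN exist.

Kraft sum = 0.8125. Satisfied.


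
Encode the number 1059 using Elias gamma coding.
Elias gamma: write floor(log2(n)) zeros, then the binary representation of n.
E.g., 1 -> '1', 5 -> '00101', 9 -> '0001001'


num_bits = floor(log2(1059)) + 1 = 11
leading_zeros = num_bits - 1 = 10
binary(1059) = 10000100011

Elias gamma(1059) = '0000000000' + '10000100011' = 000000000010000100011 (21 bits)


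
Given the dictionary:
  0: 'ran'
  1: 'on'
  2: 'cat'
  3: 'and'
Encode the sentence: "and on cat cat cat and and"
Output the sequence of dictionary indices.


Look up each word in the dictionary:
  'and' -> 3
  'on' -> 1
  'cat' -> 2
  'cat' -> 2
  'cat' -> 2
  'and' -> 3
  'and' -> 3

Encoded: [3, 1, 2, 2, 2, 3, 3]


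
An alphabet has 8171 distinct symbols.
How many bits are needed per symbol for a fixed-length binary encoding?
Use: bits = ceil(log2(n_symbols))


log2(8171) = 12.9963
Bracket: 2^12 = 4096 < 8171 <= 2^13 = 8192
So ceil(log2(8171)) = 13

bits = ceil(log2(8171)) = ceil(12.9963) = 13 bits


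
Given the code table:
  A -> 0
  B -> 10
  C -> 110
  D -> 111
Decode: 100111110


Decoding:
10 -> B
0 -> A
111 -> D
110 -> C


Result: BADC


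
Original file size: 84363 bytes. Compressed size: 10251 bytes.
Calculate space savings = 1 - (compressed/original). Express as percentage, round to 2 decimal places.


ratio = compressed/original = 10251/84363 = 0.121511
savings = 1 - ratio = 1 - 0.121511 = 0.878489
as a percentage: 0.878489 * 100 = 87.85%

Space savings = 1 - 10251/84363 = 87.85%


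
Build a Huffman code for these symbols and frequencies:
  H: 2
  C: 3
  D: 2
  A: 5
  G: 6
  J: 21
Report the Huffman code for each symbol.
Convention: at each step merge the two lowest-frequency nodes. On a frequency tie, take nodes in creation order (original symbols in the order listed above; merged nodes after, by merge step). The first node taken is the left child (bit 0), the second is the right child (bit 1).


Huffman tree construction:
Step 1: Merge H(2) + D(2) = 4
Step 2: Merge C(3) + (H+D)(4) = 7
Step 3: Merge A(5) + G(6) = 11
Step 4: Merge (C+(H+D))(7) + (A+G)(11) = 18
Step 5: Merge ((C+(H+D))+(A+G))(18) + J(21) = 39
Read each symbol's code off the tree from the root (left child = 0, right child = 1).

Codes:
  H: 0010 (length 4)
  C: 000 (length 3)
  D: 0011 (length 4)
  A: 010 (length 3)
  G: 011 (length 3)
  J: 1 (length 1)
Average code length: 79/39 = 2.0256 bits/symbol


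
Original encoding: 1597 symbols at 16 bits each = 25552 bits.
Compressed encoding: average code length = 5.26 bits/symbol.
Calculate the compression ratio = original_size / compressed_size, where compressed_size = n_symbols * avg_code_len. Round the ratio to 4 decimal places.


original_size = n_symbols * orig_bits = 1597 * 16 = 25552 bits
compressed_size = n_symbols * avg_code_len = 1597 * 5.26 = 8400.22 bits
ratio = original_size / compressed_size = 25552 / 8400.22 = 3.0418

Compression ratio = 3.0418


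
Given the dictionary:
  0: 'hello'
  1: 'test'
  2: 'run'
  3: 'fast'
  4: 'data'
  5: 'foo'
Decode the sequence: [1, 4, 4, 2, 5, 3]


Look up each index in the dictionary:
  1 -> 'test'
  4 -> 'data'
  4 -> 'data'
  2 -> 'run'
  5 -> 'foo'
  3 -> 'fast'

Decoded: "test data data run foo fast"


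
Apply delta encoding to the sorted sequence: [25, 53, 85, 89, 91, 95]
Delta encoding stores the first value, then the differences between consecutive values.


First value: 25
Deltas:
  53 - 25 = 28
  85 - 53 = 32
  89 - 85 = 4
  91 - 89 = 2
  95 - 91 = 4


Delta encoded: [25, 28, 32, 4, 2, 4]


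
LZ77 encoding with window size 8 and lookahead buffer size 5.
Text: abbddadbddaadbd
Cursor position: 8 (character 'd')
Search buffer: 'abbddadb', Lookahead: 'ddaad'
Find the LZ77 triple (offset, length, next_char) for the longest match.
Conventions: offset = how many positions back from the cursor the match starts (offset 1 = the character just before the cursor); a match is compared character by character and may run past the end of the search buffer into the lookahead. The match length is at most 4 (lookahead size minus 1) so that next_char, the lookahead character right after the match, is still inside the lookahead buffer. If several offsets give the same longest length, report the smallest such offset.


Try each offset into the search buffer:
  offset=1 (pos 7, char 'b'): match length 0
  offset=2 (pos 6, char 'd'): match length 1
  offset=3 (pos 5, char 'a'): match length 0
  offset=4 (pos 4, char 'd'): match length 1
  offset=5 (pos 3, char 'd'): match length 3
  offset=6 (pos 2, char 'b'): match length 0
  offset=7 (pos 1, char 'b'): match length 0
  offset=8 (pos 0, char 'a'): match length 0
Longest match has length 3 at offset 5.
next_char = character at position 8 + 3 = 11 -> 'a'

Best match: offset=5, length=3 (matching 'dda' starting at position 3)
LZ77 triple: (5, 3, 'a')


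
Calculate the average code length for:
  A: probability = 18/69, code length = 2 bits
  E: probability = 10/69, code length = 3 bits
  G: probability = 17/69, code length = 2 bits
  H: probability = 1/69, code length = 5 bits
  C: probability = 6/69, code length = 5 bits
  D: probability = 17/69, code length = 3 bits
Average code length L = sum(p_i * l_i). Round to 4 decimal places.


Weighted contributions p_i * l_i:
  A: (18/69) * 2 = 36/69
  E: (10/69) * 3 = 30/69
  G: (17/69) * 2 = 34/69
  H: (1/69) * 5 = 5/69
  C: (6/69) * 5 = 30/69
  D: (17/69) * 3 = 51/69
Sum = (36 + 30 + 34 + 5 + 30 + 51)/69 = 186/69

L = 186/69 = 2.6957 bits/symbol


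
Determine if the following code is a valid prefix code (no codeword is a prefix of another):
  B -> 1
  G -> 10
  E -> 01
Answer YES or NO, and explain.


Checking each pair (does one codeword prefix another?):
  B='1' vs G='10': prefix -- VIOLATION

NO -- this is NOT a valid prefix code. B (1) is a prefix of G (10).


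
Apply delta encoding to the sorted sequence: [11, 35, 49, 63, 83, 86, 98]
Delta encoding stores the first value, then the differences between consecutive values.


First value: 11
Deltas:
  35 - 11 = 24
  49 - 35 = 14
  63 - 49 = 14
  83 - 63 = 20
  86 - 83 = 3
  98 - 86 = 12


Delta encoded: [11, 24, 14, 14, 20, 3, 12]


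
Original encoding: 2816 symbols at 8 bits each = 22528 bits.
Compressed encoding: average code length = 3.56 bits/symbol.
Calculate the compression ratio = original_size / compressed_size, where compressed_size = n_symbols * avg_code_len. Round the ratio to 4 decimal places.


original_size = n_symbols * orig_bits = 2816 * 8 = 22528 bits
compressed_size = n_symbols * avg_code_len = 2816 * 3.56 = 10024.96 bits
ratio = original_size / compressed_size = 22528 / 10024.96 = 2.2472

Compression ratio = 2.2472


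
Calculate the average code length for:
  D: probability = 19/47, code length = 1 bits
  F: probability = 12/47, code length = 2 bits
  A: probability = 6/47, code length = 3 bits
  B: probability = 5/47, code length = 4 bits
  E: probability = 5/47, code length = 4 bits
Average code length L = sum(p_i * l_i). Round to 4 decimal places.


Weighted contributions p_i * l_i:
  D: (19/47) * 1 = 19/47
  F: (12/47) * 2 = 24/47
  A: (6/47) * 3 = 18/47
  B: (5/47) * 4 = 20/47
  E: (5/47) * 4 = 20/47
Sum = (19 + 24 + 18 + 20 + 20)/47 = 101/47

L = 101/47 = 2.1489 bits/symbol


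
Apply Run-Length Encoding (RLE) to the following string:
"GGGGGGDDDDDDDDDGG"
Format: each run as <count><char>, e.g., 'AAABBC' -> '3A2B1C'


Scanning runs left to right:
  i=0: run of 'G' x 6 -> '6G'
  i=6: run of 'D' x 9 -> '9D'
  i=15: run of 'G' x 2 -> '2G'

RLE = 6G9D2G


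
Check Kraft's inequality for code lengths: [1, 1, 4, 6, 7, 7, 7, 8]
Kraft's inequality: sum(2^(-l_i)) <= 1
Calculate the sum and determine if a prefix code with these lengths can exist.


Sum = 2^(-1) + 2^(-1) + 2^(-4) + 2^(-6) + 2^(-7) + 2^(-7) + 2^(-7) + 2^(-8)
    = 0.5 + 0.5 + 0.0625 + 0.015625 + 0.0078125 + 0.0078125 + 0.0078125 + 0.00390625
    = 283/256 = 1.10546875
Since 1.10546875 > 1, Kraft's inequality is NOT satisfied.
A prefix code with these lengths CANNOT exist.

Kraft sum = 1.10546875. Not satisfied.


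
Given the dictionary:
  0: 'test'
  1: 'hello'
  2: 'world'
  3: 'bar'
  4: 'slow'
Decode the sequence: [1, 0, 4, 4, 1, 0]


Look up each index in the dictionary:
  1 -> 'hello'
  0 -> 'test'
  4 -> 'slow'
  4 -> 'slow'
  1 -> 'hello'
  0 -> 'test'

Decoded: "hello test slow slow hello test"


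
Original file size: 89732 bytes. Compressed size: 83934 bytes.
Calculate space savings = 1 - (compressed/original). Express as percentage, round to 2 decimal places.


ratio = compressed/original = 83934/89732 = 0.935385
savings = 1 - ratio = 1 - 0.935385 = 0.064615
as a percentage: 0.064615 * 100 = 6.46%

Space savings = 1 - 83934/89732 = 6.46%


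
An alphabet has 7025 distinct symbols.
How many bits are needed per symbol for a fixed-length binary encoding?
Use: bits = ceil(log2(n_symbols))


log2(7025) = 12.7783
Bracket: 2^12 = 4096 < 7025 <= 2^13 = 8192
So ceil(log2(7025)) = 13

bits = ceil(log2(7025)) = ceil(12.7783) = 13 bits


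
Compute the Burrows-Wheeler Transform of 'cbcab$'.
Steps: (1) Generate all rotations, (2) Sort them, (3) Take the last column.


Rotations (sorted):
  0: $cbcab -> last char: b
  1: ab$cbc -> last char: c
  2: b$cbca -> last char: a
  3: bcab$c -> last char: c
  4: cab$cb -> last char: b
  5: cbcab$ -> last char: $


BWT = bcacb$


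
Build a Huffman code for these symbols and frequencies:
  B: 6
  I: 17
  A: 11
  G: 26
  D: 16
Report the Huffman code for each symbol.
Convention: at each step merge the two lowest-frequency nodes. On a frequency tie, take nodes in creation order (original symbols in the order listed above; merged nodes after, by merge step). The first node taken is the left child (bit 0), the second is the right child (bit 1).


Huffman tree construction:
Step 1: Merge B(6) + A(11) = 17
Step 2: Merge D(16) + I(17) = 33
Step 3: Merge (B+A)(17) + G(26) = 43
Step 4: Merge (D+I)(33) + ((B+A)+G)(43) = 76
Read each symbol's code off the tree from the root (left child = 0, right child = 1).

Codes:
  B: 100 (length 3)
  I: 01 (length 2)
  A: 101 (length 3)
  G: 11 (length 2)
  D: 00 (length 2)
Average code length: 169/76 = 2.2237 bits/symbol


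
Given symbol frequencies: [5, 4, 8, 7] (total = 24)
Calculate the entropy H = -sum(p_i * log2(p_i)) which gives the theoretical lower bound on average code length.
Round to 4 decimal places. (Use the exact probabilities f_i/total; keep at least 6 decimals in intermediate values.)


Per-symbol terms -p_i * log2(p_i) with p_i = f_i/24:
  p = 5/24 = 0.208333: log2(p) = -2.263034, -p*log2(p) = 0.471466
  p = 4/24 = 0.166667: log2(p) = -2.584963, -p*log2(p) = 0.430827
  p = 8/24 = 0.333333: log2(p) = -1.584963, -p*log2(p) = 0.528321
  p = 7/24 = 0.291667: log2(p) = -1.777608, -p*log2(p) = 0.518469
H = 0.471466 + 0.430827 + 0.528321 + 0.518469 = 1.949083

H = 1.9491 bits/symbol


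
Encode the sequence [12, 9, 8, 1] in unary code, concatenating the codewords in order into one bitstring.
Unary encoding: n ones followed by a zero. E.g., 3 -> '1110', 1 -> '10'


Encode each number as n ones followed by a terminating 0:
  12 -> 1111111111110 (13 bits)
  9 -> 1111111110 (10 bits)
  8 -> 111111110 (9 bits)
  1 -> 10 (2 bits)
Total length = 13 + 10 + 9 + 2 = 34 bits.

Unary([12, 9, 8, 1]) = 1111111111110111111111011111111010 (34 bits)


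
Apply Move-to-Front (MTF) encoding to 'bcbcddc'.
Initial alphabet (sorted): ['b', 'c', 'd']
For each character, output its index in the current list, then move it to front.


MTF encoding:
'b': index 0 in ['b', 'c', 'd'] -> ['b', 'c', 'd']
'c': index 1 in ['b', 'c', 'd'] -> ['c', 'b', 'd']
'b': index 1 in ['c', 'b', 'd'] -> ['b', 'c', 'd']
'c': index 1 in ['b', 'c', 'd'] -> ['c', 'b', 'd']
'd': index 2 in ['c', 'b', 'd'] -> ['d', 'c', 'b']
'd': index 0 in ['d', 'c', 'b'] -> ['d', 'c', 'b']
'c': index 1 in ['d', 'c', 'b'] -> ['c', 'd', 'b']


Output: [0, 1, 1, 1, 2, 0, 1]


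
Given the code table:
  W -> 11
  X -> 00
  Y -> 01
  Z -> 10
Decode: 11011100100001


Decoding:
11 -> W
01 -> Y
11 -> W
00 -> X
10 -> Z
00 -> X
01 -> Y


Result: WYWXZXY


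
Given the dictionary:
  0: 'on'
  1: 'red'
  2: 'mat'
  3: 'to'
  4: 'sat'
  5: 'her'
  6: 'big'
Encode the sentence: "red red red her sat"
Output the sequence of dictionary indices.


Look up each word in the dictionary:
  'red' -> 1
  'red' -> 1
  'red' -> 1
  'her' -> 5
  'sat' -> 4

Encoded: [1, 1, 1, 5, 4]


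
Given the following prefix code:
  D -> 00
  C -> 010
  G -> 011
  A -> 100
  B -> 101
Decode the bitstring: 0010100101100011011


Decoding step by step:
Bits 00 -> D
Bits 101 -> B
Bits 00 -> D
Bits 101 -> B
Bits 100 -> A
Bits 011 -> G
Bits 011 -> G


Decoded message: DBDBAGG


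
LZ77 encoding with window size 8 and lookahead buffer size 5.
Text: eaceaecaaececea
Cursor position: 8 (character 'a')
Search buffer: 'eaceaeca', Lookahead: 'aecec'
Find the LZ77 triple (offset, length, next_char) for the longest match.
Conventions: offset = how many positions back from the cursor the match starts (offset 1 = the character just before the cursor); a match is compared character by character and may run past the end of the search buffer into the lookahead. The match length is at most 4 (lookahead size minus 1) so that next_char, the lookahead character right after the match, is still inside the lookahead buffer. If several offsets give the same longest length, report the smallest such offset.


Try each offset into the search buffer:
  offset=1 (pos 7, char 'a'): match length 1
  offset=2 (pos 6, char 'c'): match length 0
  offset=3 (pos 5, char 'e'): match length 0
  offset=4 (pos 4, char 'a'): match length 3
  offset=5 (pos 3, char 'e'): match length 0
  offset=6 (pos 2, char 'c'): match length 0
  offset=7 (pos 1, char 'a'): match length 1
  offset=8 (pos 0, char 'e'): match length 0
Longest match has length 3 at offset 4.
next_char = character at position 8 + 3 = 11 -> 'e'

Best match: offset=4, length=3 (matching 'aec' starting at position 4)
LZ77 triple: (4, 3, 'e')


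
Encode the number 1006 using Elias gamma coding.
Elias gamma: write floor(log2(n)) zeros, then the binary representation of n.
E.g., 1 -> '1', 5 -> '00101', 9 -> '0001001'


num_bits = floor(log2(1006)) + 1 = 10
leading_zeros = num_bits - 1 = 9
binary(1006) = 1111101110

Elias gamma(1006) = '000000000' + '1111101110' = 0000000001111101110 (19 bits)


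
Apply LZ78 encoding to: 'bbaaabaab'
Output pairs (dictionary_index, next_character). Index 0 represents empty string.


LZ78 encoding steps:
Dictionary: {0: ''}
Step 1: w='' (idx 0), next='b' -> output (0, 'b'), add 'b' as idx 1
Step 2: w='b' (idx 1), next='a' -> output (1, 'a'), add 'ba' as idx 2
Step 3: w='' (idx 0), next='a' -> output (0, 'a'), add 'a' as idx 3
Step 4: w='a' (idx 3), next='b' -> output (3, 'b'), add 'ab' as idx 4
Step 5: w='a' (idx 3), next='a' -> output (3, 'a'), add 'aa' as idx 5
Step 6: w='b' (idx 1), end of input -> output (1, '')


Encoded: [(0, 'b'), (1, 'a'), (0, 'a'), (3, 'b'), (3, 'a'), (1, '')]


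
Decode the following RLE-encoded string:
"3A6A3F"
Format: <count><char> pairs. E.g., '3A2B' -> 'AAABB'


Expanding each <count><char> pair:
  3A -> 'AAA'
  6A -> 'AAAAAA'
  3F -> 'FFF'

Decoded = AAAAAAAAAFFF


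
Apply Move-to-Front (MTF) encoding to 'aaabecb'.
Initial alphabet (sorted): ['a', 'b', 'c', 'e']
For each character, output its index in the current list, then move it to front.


MTF encoding:
'a': index 0 in ['a', 'b', 'c', 'e'] -> ['a', 'b', 'c', 'e']
'a': index 0 in ['a', 'b', 'c', 'e'] -> ['a', 'b', 'c', 'e']
'a': index 0 in ['a', 'b', 'c', 'e'] -> ['a', 'b', 'c', 'e']
'b': index 1 in ['a', 'b', 'c', 'e'] -> ['b', 'a', 'c', 'e']
'e': index 3 in ['b', 'a', 'c', 'e'] -> ['e', 'b', 'a', 'c']
'c': index 3 in ['e', 'b', 'a', 'c'] -> ['c', 'e', 'b', 'a']
'b': index 2 in ['c', 'e', 'b', 'a'] -> ['b', 'c', 'e', 'a']


Output: [0, 0, 0, 1, 3, 3, 2]


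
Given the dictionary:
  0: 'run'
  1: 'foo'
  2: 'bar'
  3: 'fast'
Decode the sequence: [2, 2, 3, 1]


Look up each index in the dictionary:
  2 -> 'bar'
  2 -> 'bar'
  3 -> 'fast'
  1 -> 'foo'

Decoded: "bar bar fast foo"


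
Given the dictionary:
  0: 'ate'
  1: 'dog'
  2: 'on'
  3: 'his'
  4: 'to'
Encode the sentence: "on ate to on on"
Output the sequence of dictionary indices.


Look up each word in the dictionary:
  'on' -> 2
  'ate' -> 0
  'to' -> 4
  'on' -> 2
  'on' -> 2

Encoded: [2, 0, 4, 2, 2]


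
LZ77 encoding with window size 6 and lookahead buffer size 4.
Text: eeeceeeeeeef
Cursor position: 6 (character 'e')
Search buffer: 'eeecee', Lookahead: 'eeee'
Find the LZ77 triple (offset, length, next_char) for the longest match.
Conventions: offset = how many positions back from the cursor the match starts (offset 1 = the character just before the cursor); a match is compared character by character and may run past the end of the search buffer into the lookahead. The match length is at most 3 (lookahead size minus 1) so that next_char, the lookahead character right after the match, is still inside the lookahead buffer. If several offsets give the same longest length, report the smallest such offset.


Try each offset into the search buffer:
  offset=1 (pos 5, char 'e'): match length 3
  offset=2 (pos 4, char 'e'): match length 3
  offset=3 (pos 3, char 'c'): match length 0
  offset=4 (pos 2, char 'e'): match length 1
  offset=5 (pos 1, char 'e'): match length 2
  offset=6 (pos 0, char 'e'): match length 3
Longest match has length 3, found at offsets 1, 2, 6; take the smallest, offset 1.
next_char = character at position 6 + 3 = 9 -> 'e'

Best match: offset=1, length=3 (matching 'eee' starting at position 5)
LZ77 triple: (1, 3, 'e')


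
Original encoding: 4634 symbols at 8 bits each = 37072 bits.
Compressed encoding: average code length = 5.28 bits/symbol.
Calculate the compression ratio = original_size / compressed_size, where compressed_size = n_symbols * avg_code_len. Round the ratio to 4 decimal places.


original_size = n_symbols * orig_bits = 4634 * 8 = 37072 bits
compressed_size = n_symbols * avg_code_len = 4634 * 5.28 = 24467.52 bits
ratio = original_size / compressed_size = 37072 / 24467.52 = 1.5152

Compression ratio = 1.5152


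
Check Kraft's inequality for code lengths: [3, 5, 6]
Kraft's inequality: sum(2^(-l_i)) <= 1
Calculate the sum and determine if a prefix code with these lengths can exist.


Sum = 2^(-3) + 2^(-5) + 2^(-6)
    = 0.125 + 0.03125 + 0.015625
    = 11/64 = 0.171875
Since 0.171875 <= 1, Kraft's inequality IS satisfied.
A prefix code with these lengths CAN exist.

Kraft sum = 0.171875. Satisfied.


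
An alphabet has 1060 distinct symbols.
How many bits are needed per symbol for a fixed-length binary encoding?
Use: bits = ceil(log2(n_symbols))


log2(1060) = 10.0498
Bracket: 2^10 = 1024 < 1060 <= 2^11 = 2048
So ceil(log2(1060)) = 11

bits = ceil(log2(1060)) = ceil(10.0498) = 11 bits


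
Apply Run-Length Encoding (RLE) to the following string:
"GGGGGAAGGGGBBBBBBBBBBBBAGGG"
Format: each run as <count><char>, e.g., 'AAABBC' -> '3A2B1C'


Scanning runs left to right:
  i=0: run of 'G' x 5 -> '5G'
  i=5: run of 'A' x 2 -> '2A'
  i=7: run of 'G' x 4 -> '4G'
  i=11: run of 'B' x 12 -> '12B'
  i=23: run of 'A' x 1 -> '1A'
  i=24: run of 'G' x 3 -> '3G'

RLE = 5G2A4G12B1A3G


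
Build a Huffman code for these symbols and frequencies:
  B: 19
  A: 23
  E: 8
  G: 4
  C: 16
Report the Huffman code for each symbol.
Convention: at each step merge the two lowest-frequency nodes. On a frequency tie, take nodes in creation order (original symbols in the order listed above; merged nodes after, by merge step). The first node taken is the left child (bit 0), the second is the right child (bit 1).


Huffman tree construction:
Step 1: Merge G(4) + E(8) = 12
Step 2: Merge (G+E)(12) + C(16) = 28
Step 3: Merge B(19) + A(23) = 42
Step 4: Merge ((G+E)+C)(28) + (B+A)(42) = 70
Read each symbol's code off the tree from the root (left child = 0, right child = 1).

Codes:
  B: 10 (length 2)
  A: 11 (length 2)
  E: 001 (length 3)
  G: 000 (length 3)
  C: 01 (length 2)
Average code length: 152/70 = 2.1714 bits/symbol
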